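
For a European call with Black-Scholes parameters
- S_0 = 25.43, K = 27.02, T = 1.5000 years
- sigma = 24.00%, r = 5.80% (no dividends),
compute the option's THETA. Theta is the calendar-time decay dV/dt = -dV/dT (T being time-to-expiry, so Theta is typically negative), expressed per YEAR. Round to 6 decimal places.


Answer: Theta = -1.652030

Derivation:
d1 = 0.2366215491; d2 = -0.0573172200
phi(d1) = 0.3879288192; exp(-qT) = 1.0000000000; exp(-rT) = 0.9166770956
Theta = -S*exp(-qT)*phi(d1)*sigma/(2*sqrt(T)) - r*K*exp(-rT)*N(d2) + q*S*exp(-qT)*N(d1)
N(d1) = 0.5935247994; N(d2) = 0.4771462517; sqrt(T) = 1.2247448714
Term 1 = -25.4300 * 1.0000000000 * 0.3879288192 * 0.2400 / (2 * 1.2247448714) = -0.9665715794
Term 2 = -0.0580 * 27.0200 * 0.9166770956 * 0.4771462517 = -0.6854586082
Term 3 = 0 (no dividend yield, q = 0)
Theta = -0.9665715794 + (-0.6854586082) + (0.0000000000) = -1.652030


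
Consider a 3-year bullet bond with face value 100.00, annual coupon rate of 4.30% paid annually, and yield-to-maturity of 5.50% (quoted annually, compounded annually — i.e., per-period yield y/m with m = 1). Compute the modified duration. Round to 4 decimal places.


Coupon per period c = face * coupon_rate / m = 4.300000
Periods per year m = 1; per-period yield y/m = 0.055000
Number of cashflows N = 3
Cashflows (t years, CF_t, discount factor 1/(1+y/m)^(m*t), PV):
  t = 1.0000: CF_t = 4.300000, DF = 0.947867, PV = 4.075829
  t = 2.0000: CF_t = 4.300000, DF = 0.898452, PV = 3.863345
  t = 3.0000: CF_t = 104.300000, DF = 0.851614, PV = 88.823305
Price P = sum_t PV_t = 96.762480
First compute Macaulay numerator sum_t t * PV_t:
  t * PV_t at t = 1.0000: 4.075829
  t * PV_t at t = 2.0000: 7.726691
  t * PV_t at t = 3.0000: 266.469916
Macaulay duration D = 278.272436 / 96.762480 = 2.875830
Modified duration = D / (1 + y/m) = 2.875830 / (1 + 0.055000) = 2.725905

Answer: Modified duration = 2.7259


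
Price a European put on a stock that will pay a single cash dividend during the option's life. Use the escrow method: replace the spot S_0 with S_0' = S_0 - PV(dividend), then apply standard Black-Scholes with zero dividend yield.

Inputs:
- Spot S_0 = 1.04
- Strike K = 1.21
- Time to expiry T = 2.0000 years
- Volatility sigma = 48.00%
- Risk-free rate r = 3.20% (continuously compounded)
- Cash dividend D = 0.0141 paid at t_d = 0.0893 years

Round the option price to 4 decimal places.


Answer: Price = 0.3447

Derivation:
PV(D) = D * exp(-r * t_d) = 0.0141 * 0.99714648 = 0.01405977
S_0' = S_0 - PV(D) = 1.0400 - 0.01405977 = 1.02594023
d1 = (ln(S_0'/K) + (r + sigma^2/2)*T) / (sigma*sqrt(T)) = 0.19060820
d2 = d1 - sigma*sqrt(T) = -0.48821431
exp(-rT) = 0.93800500
N(-d1) = 0.42441628; N(-d2) = 0.68730098
P = K * exp(-rT) * N(-d2) - S_0' * N(-d1) = 1.2100 * 0.93800500 * 0.68730098 - 1.02594023 * 0.42441628 = 0.3447


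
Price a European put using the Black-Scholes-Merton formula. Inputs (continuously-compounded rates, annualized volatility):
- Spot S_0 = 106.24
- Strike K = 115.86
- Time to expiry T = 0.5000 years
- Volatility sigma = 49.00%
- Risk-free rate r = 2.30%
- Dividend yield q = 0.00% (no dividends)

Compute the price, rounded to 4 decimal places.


d1 = (ln(S/K) + (r - q + 0.5*sigma^2) * T) / (sigma * sqrt(T)) = -0.04374503
d2 = d1 - sigma * sqrt(T) = -0.39022735
exp(-rT) = 0.98856587; exp(-qT) = 1.00000000
P = K * exp(-rT) * N(-d2) - S_0 * exp(-qT) * N(-d1)
N(-d1) = 0.51744618; N(-d2) = 0.65181578
P = 115.8600 * 0.98856587 * 0.65181578 - 106.2400 * 1.00000000 * 0.51744618 = 19.6824

Answer: Price = 19.6824


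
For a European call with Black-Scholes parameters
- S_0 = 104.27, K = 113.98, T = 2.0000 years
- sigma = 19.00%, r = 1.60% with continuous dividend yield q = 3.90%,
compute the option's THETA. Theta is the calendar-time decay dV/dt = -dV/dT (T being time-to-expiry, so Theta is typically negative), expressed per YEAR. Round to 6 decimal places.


d1 = -0.3682139680; d2 = -0.6369145448
phi(d1) = 0.3727939979; exp(-qT) = 0.9249644265; exp(-rT) = 0.9685065821
Theta = -S*exp(-qT)*phi(d1)*sigma/(2*sqrt(T)) - r*K*exp(-rT)*N(d2) + q*S*exp(-qT)*N(d1)
N(d1) = 0.3563568480; N(d2) = 0.2620902541; sqrt(T) = 1.4142135624
Term 1 = -104.2700 * 0.9249644265 * 0.3727939979 * 0.1900 / (2 * 1.4142135624) = -2.4152490660
Term 2 = -0.0160 * 113.9800 * 0.9685065821 * 0.2620902541 = -0.4629158849
Term 3 = 0.0390 * 104.2700 * 0.9249644265 * 0.3563568480 = 1.3403990763
Theta = -2.4152490660 + (-0.4629158849) + (1.3403990763) = -1.537766

Answer: Theta = -1.537766


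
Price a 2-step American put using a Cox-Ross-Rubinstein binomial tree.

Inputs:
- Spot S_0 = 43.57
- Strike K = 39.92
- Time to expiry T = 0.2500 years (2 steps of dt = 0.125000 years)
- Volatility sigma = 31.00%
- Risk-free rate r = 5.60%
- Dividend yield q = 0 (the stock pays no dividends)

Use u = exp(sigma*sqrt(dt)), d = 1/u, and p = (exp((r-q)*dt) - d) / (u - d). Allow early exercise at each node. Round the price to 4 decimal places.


dt = T/N = 0.125000
u = exp(sigma*sqrt(dt)) = 1.115833; d = 1/u = 0.896191
p = (exp((r-q)*dt) - d) / (u - d) = 0.504609
Discount per step: exp(-r*dt) = 0.993024
Stock lattice S(k, i) with i counting down-moves:
  k=0: S(0,0) = 43.5700
  k=1: S(1,0) = 48.6169; S(1,1) = 39.0470
  k=2: S(2,0) = 54.2483; S(2,1) = 43.5700; S(2,2) = 34.9936
Terminal payoffs V(N, i) = max(K - S_T, 0):
  V(2,0) = 0.000000; V(2,1) = 0.000000; V(2,2) = 4.926381
Backward induction: V(k, i) = exp(-r*dt) * [p * V(k+1, i) + (1-p) * V(k+1, i+1)]; then take max(V_cont, immediate exercise) for American.
  V(1,0) = exp(-r*dt) * [p*0.000000 + (1-p)*0.000000] = 0.000000; exercise = 0.000000; V(1,0) = max -> 0.000000
  V(1,1) = exp(-r*dt) * [p*0.000000 + (1-p)*4.926381] = 2.423462; exercise = 0.872952; V(1,1) = max -> 2.423462
  V(0,0) = exp(-r*dt) * [p*0.000000 + (1-p)*2.423462] = 1.192187; exercise = 0.000000; V(0,0) = max -> 1.192187

Answer: Price = V(0,0) = 1.1922


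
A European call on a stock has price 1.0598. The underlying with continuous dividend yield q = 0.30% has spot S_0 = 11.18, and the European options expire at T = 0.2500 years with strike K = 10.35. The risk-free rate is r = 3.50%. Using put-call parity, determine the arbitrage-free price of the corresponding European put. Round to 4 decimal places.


Answer: Put price = 0.1480

Derivation:
Put-call parity: C - P = S_0 * exp(-qT) - K * exp(-rT).
S_0 * exp(-qT) = 11.1800 * 0.99925028 = 11.17161814
K * exp(-rT) = 10.3500 * 0.99128817 = 10.25983256
P = C - S*exp(-qT) + K*exp(-rT)
P = 1.0598 - 11.17161814 + 10.25983256 = 0.1480


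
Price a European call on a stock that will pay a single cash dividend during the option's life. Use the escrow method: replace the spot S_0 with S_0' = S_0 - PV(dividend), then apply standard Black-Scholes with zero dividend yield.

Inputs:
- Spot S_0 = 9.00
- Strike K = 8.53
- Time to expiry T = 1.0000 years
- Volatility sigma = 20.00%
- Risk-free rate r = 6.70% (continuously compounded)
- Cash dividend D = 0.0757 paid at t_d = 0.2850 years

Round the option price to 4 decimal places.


Answer: Price = 1.2505

Derivation:
PV(D) = D * exp(-r * t_d) = 0.0757 * 0.98108615 = 0.07426822
S_0' = S_0 - PV(D) = 9.0000 - 0.07426822 = 8.92573178
d1 = (ln(S_0'/K) + (r + sigma^2/2)*T) / (sigma*sqrt(T)) = 0.66174477
d2 = d1 - sigma*sqrt(T) = 0.46174477
exp(-rT) = 0.93519520
N(d1) = 0.74593260; N(d2) = 0.67786782
C = S_0' * N(d1) - K * exp(-rT) * N(d2) = 8.92573178 * 0.74593260 - 8.5300 * 0.93519520 * 0.67786782 = 1.2505


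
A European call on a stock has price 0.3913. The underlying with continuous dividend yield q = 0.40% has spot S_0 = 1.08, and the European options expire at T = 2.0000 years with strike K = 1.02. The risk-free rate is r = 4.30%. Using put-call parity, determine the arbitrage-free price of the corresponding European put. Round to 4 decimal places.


Answer: Put price = 0.2559

Derivation:
Put-call parity: C - P = S_0 * exp(-qT) - K * exp(-rT).
S_0 * exp(-qT) = 1.0800 * 0.99203191 = 1.07139447
K * exp(-rT) = 1.0200 * 0.91759423 = 0.93594612
P = C - S*exp(-qT) + K*exp(-rT)
P = 0.3913 - 1.07139447 + 0.93594612 = 0.2559


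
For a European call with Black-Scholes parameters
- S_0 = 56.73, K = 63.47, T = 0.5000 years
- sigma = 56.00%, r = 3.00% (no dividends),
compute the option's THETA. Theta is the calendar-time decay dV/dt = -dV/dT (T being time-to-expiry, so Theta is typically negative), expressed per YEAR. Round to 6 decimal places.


d1 = -0.0476392536; d2 = -0.4436190510
phi(d1) = 0.3984898377; exp(-qT) = 1.0000000000; exp(-rT) = 0.9851119396
Theta = -S*exp(-qT)*phi(d1)*sigma/(2*sqrt(T)) - r*K*exp(-rT)*N(d2) + q*S*exp(-qT)*N(d1)
N(d1) = 0.4810018739; N(d2) = 0.3286590148; sqrt(T) = 0.7071067812
Term 1 = -56.7300 * 1.0000000000 * 0.3984898377 * 0.5600 / (2 * 0.7071067812) = -8.9516493778
Term 2 = -0.0300 * 63.4700 * 0.9851119396 * 0.3286590148 = -0.6164826874
Term 3 = 0 (no dividend yield, q = 0)
Theta = -8.9516493778 + (-0.6164826874) + (0.0000000000) = -9.568132

Answer: Theta = -9.568132


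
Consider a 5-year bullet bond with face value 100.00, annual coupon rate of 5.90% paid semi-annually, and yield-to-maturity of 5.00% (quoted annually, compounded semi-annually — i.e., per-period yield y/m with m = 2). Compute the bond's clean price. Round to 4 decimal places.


Coupon per period c = face * coupon_rate / m = 2.950000
Periods per year m = 2; per-period yield y/m = 0.025000
Number of cashflows N = 10
Cashflows (t years, CF_t, discount factor 1/(1+y/m)^(m*t), PV):
  t = 0.5000: CF_t = 2.950000, DF = 0.975610, PV = 2.878049
  t = 1.0000: CF_t = 2.950000, DF = 0.951814, PV = 2.807852
  t = 1.5000: CF_t = 2.950000, DF = 0.928599, PV = 2.739368
  t = 2.0000: CF_t = 2.950000, DF = 0.905951, PV = 2.672554
  t = 2.5000: CF_t = 2.950000, DF = 0.883854, PV = 2.607370
  t = 3.0000: CF_t = 2.950000, DF = 0.862297, PV = 2.543776
  t = 3.5000: CF_t = 2.950000, DF = 0.841265, PV = 2.481732
  t = 4.0000: CF_t = 2.950000, DF = 0.820747, PV = 2.421202
  t = 4.5000: CF_t = 2.950000, DF = 0.800728, PV = 2.362149
  t = 5.0000: CF_t = 102.950000, DF = 0.781198, PV = 80.424375
Price P = sum_t PV_t = 103.938429

Answer: Price = 103.9384


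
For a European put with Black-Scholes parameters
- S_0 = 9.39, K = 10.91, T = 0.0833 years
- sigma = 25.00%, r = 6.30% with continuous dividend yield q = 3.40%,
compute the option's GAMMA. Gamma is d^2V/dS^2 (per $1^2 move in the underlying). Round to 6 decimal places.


Answer: Gamma = 0.077917

Derivation:
d1 = -2.0097982276; d2 = -2.0819525760
phi(d1) = 0.0529406931; exp(-qT) = 0.9971718069; exp(-rT) = 0.9947658462
Gamma = exp(-qT) * phi(d1) / (S * sigma * sqrt(T)) = 0.9971718069 * 0.0529406931 / (9.3900 * 0.2500 * 0.2886173938) = 0.077917


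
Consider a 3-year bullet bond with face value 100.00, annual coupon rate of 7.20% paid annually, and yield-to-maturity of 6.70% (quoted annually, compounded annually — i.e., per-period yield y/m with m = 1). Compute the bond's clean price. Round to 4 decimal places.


Answer: Price = 101.3194

Derivation:
Coupon per period c = face * coupon_rate / m = 7.200000
Periods per year m = 1; per-period yield y/m = 0.067000
Number of cashflows N = 3
Cashflows (t years, CF_t, discount factor 1/(1+y/m)^(m*t), PV):
  t = 1.0000: CF_t = 7.200000, DF = 0.937207, PV = 6.747891
  t = 2.0000: CF_t = 7.200000, DF = 0.878357, PV = 6.324172
  t = 3.0000: CF_t = 107.200000, DF = 0.823203, PV = 88.247320
Price P = sum_t PV_t = 101.319383


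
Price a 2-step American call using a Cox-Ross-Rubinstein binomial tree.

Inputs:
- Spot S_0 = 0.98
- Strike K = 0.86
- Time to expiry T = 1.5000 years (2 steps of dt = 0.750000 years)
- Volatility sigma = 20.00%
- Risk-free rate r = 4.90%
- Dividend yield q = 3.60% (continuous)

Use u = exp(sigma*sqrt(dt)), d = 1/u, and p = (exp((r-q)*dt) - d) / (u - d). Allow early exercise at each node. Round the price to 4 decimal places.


dt = T/N = 0.750000
u = exp(sigma*sqrt(dt)) = 1.189110; d = 1/u = 0.840965
p = (exp((r-q)*dt) - d) / (u - d) = 0.484949
Discount per step: exp(-r*dt) = 0.963917
Stock lattice S(k, i) with i counting down-moves:
  k=0: S(0,0) = 0.9800
  k=1: S(1,0) = 1.1653; S(1,1) = 0.8241
  k=2: S(2,0) = 1.3857; S(2,1) = 0.9800; S(2,2) = 0.6931
Terminal payoffs V(N, i) = max(S_T - K, 0):
  V(2,0) = 0.525703; V(2,1) = 0.120000; V(2,2) = 0.000000
Backward induction: V(k, i) = exp(-r*dt) * [p * V(k+1, i) + (1-p) * V(k+1, i+1)]; then take max(V_cont, immediate exercise) for American.
  V(1,0) = exp(-r*dt) * [p*0.525703 + (1-p)*0.120000] = 0.305316; exercise = 0.305328; V(1,0) = max -> 0.305328
  V(1,1) = exp(-r*dt) * [p*0.120000 + (1-p)*0.000000] = 0.056094; exercise = 0.000000; V(1,1) = max -> 0.056094
  V(0,0) = exp(-r*dt) * [p*0.305328 + (1-p)*0.056094] = 0.170575; exercise = 0.120000; V(0,0) = max -> 0.170575

Answer: Price = V(0,0) = 0.1706


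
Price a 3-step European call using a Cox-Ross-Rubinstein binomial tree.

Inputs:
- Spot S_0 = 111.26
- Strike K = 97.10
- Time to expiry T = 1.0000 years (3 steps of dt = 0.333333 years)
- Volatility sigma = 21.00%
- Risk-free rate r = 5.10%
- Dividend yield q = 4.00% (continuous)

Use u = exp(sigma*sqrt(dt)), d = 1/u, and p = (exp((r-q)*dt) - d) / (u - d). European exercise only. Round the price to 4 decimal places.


Answer: Price = V(0,0) = 17.1934

Derivation:
dt = T/N = 0.333333
u = exp(sigma*sqrt(dt)) = 1.128900; d = 1/u = 0.885818
p = (exp((r-q)*dt) - d) / (u - d) = 0.484838
Discount per step: exp(-r*dt) = 0.983144
Stock lattice S(k, i) with i counting down-moves:
  k=0: S(0,0) = 111.2600
  k=1: S(1,0) = 125.6014; S(1,1) = 98.5561
  k=2: S(2,0) = 141.7914; S(2,1) = 111.2600; S(2,2) = 87.3028
  k=3: S(3,0) = 160.0683; S(3,1) = 125.6014; S(3,2) = 98.5561; S(3,3) = 77.3344
Terminal payoffs V(N, i) = max(S_T - K, 0):
  V(3,0) = 62.968280; V(3,1) = 28.501395; V(3,2) = 1.456131; V(3,3) = 0.000000
Backward induction: V(k, i) = exp(-r*dt) * [p * V(k+1, i) + (1-p) * V(k+1, i+1)].
  V(2,0) = exp(-r*dt) * [p*62.968280 + (1-p)*28.501395] = 44.450138
  V(2,1) = exp(-r*dt) * [p*28.501395 + (1-p)*1.456131] = 14.323128
  V(2,2) = exp(-r*dt) * [p*1.456131 + (1-p)*0.000000] = 0.694087
  V(1,0) = exp(-r*dt) * [p*44.450138 + (1-p)*14.323128] = 28.442195
  V(1,1) = exp(-r*dt) * [p*14.323128 + (1-p)*0.694087] = 7.178879
  V(0,0) = exp(-r*dt) * [p*28.442195 + (1-p)*7.178879] = 17.193357


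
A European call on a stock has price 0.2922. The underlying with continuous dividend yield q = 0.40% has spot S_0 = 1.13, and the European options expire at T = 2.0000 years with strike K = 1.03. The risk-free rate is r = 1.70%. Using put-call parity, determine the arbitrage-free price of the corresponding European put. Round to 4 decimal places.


Put-call parity: C - P = S_0 * exp(-qT) - K * exp(-rT).
S_0 * exp(-qT) = 1.1300 * 0.99203191 = 1.12099606
K * exp(-rT) = 1.0300 * 0.96657150 = 0.99556865
P = C - S*exp(-qT) + K*exp(-rT)
P = 0.2922 - 1.12099606 + 0.99556865 = 0.1668

Answer: Put price = 0.1668


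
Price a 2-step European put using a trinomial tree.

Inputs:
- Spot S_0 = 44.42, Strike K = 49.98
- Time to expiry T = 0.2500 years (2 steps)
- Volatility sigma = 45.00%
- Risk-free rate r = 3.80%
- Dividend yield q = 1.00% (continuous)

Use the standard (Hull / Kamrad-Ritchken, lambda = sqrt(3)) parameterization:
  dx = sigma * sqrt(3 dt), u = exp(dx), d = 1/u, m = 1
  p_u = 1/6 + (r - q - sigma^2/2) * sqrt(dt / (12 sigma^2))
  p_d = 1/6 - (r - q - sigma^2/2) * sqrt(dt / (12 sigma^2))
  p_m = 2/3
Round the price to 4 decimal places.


dt = T/N = 0.125000; dx = sigma*sqrt(3*dt) = 0.275568
u = exp(dx) = 1.317278; d = 1/u = 0.759141
p_u = 0.150053, p_m = 0.666667, p_d = 0.183280
Discount per step: exp(-r*dt) = 0.995261
Stock lattice S(k, j) with j the centered position index:
  k=0: S(0,+0) = 44.4200
  k=1: S(1,-1) = 33.7210; S(1,+0) = 44.4200; S(1,+1) = 58.5135
  k=2: S(2,-2) = 25.5990; S(2,-1) = 33.7210; S(2,+0) = 44.4200; S(2,+1) = 58.5135; S(2,+2) = 77.0785
Terminal payoffs V(N, j) = max(K - S_T, 0):
  V(2,-2) = 24.380966; V(2,-1) = 16.258952; V(2,+0) = 5.560000; V(2,+1) = 0.000000; V(2,+2) = 0.000000
Backward induction: V(k, j) = exp(-r*dt) * [p_u * V(k+1, j+1) + p_m * V(k+1, j) + p_d * V(k+1, j-1)]
  V(1,-1) = exp(-r*dt) * [p_u*5.560000 + p_m*16.258952 + p_d*24.380966] = 16.065650
  V(1,+0) = exp(-r*dt) * [p_u*0.000000 + p_m*5.560000 + p_d*16.258952] = 6.654923
  V(1,+1) = exp(-r*dt) * [p_u*0.000000 + p_m*0.000000 + p_d*5.560000] = 1.014208
  V(0,+0) = exp(-r*dt) * [p_u*1.014208 + p_m*6.654923 + p_d*16.065650] = 7.497616

Answer: Price = V(0,0) = 7.4976


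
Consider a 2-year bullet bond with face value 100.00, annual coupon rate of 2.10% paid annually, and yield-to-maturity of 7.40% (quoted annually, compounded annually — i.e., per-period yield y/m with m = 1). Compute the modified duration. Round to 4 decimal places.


Coupon per period c = face * coupon_rate / m = 2.100000
Periods per year m = 1; per-period yield y/m = 0.074000
Number of cashflows N = 2
Cashflows (t years, CF_t, discount factor 1/(1+y/m)^(m*t), PV):
  t = 1.0000: CF_t = 2.100000, DF = 0.931099, PV = 1.955307
  t = 2.0000: CF_t = 102.100000, DF = 0.866945, PV = 88.515062
Price P = sum_t PV_t = 90.470370
First compute Macaulay numerator sum_t t * PV_t:
  t * PV_t at t = 1.0000: 1.955307
  t * PV_t at t = 2.0000: 177.030125
Macaulay duration D = 178.985432 / 90.470370 = 1.978387
Modified duration = D / (1 + y/m) = 1.978387 / (1 + 0.074000) = 1.842074

Answer: Modified duration = 1.8421


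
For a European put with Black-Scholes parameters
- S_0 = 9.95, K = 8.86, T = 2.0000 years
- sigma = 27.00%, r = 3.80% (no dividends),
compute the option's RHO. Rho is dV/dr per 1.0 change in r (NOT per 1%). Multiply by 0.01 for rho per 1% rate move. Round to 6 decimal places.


d1 = 0.6938178525; d2 = 0.3119801907
phi(d1) = 0.3136021485; exp(-qT) = 1.0000000000; exp(-rT) = 0.9268162066
N(-d2) = 0.3775277890
Rho = -K*T*exp(-rT)*N(-d2) = -8.8600 * 2.0000 * 0.9268162066 * 0.3775277890 = -6.200208

Answer: Rho = -6.200208


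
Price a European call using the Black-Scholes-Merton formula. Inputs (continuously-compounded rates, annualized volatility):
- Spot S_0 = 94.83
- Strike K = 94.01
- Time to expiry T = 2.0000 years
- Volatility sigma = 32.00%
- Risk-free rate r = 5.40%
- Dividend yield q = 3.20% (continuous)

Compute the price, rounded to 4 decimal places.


d1 = (ln(S/K) + (r - q + 0.5*sigma^2) * T) / (sigma * sqrt(T)) = 0.34269191
d2 = d1 - sigma * sqrt(T) = -0.10985643
exp(-rT) = 0.89762760; exp(-qT) = 0.93800500
C = S_0 * exp(-qT) * N(d1) - K * exp(-rT) * N(d2)
N(d1) = 0.63408488; N(d2) = 0.45626162
C = 94.8300 * 0.93800500 * 0.63408488 - 94.0100 * 0.89762760 * 0.45626162 = 17.9004

Answer: Price = 17.9004


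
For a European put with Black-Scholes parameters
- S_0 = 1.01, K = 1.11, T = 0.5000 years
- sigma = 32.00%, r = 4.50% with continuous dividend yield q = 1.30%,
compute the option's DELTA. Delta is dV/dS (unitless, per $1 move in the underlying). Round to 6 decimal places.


d1 = -0.2333880375; d2 = -0.4596622075
phi(d1) = 0.3882237147; exp(-qT) = 0.9935210793; exp(-rT) = 0.9777512372
N(-d1) = 0.5922699493
Delta = -exp(-qT) * N(-d1) = -0.9935210793 * 0.5922699493 = -0.588433

Answer: Delta = -0.588433


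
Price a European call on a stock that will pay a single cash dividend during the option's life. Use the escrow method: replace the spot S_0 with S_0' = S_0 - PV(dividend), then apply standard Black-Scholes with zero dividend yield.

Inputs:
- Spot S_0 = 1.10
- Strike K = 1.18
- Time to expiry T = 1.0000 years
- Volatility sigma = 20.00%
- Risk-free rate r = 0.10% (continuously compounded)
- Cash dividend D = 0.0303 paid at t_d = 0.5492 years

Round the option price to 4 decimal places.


Answer: Price = 0.0453

Derivation:
PV(D) = D * exp(-r * t_d) = 0.0303 * 0.99945095 = 0.03028336
S_0' = S_0 - PV(D) = 1.1000 - 0.03028336 = 1.06971664
d1 = (ln(S_0'/K) + (r + sigma^2/2)*T) / (sigma*sqrt(T)) = -0.38560326
d2 = d1 - sigma*sqrt(T) = -0.58560326
exp(-rT) = 0.99900050
N(d1) = 0.34989526; N(d2) = 0.27907108
C = S_0' * N(d1) - K * exp(-rT) * N(d2) = 1.06971664 * 0.34989526 - 1.1800 * 0.99900050 * 0.27907108 = 0.0453


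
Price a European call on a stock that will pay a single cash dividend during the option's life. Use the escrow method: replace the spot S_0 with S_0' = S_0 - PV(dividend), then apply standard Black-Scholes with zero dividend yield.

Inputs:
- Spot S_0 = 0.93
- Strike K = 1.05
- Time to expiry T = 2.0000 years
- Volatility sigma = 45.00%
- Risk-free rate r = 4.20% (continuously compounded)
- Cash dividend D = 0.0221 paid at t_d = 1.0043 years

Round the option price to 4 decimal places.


PV(D) = D * exp(-r * t_d) = 0.0221 * 0.95869662 = 0.02118720
S_0' = S_0 - PV(D) = 0.9300 - 0.02118720 = 0.90881280
d1 = (ln(S_0'/K) + (r + sigma^2/2)*T) / (sigma*sqrt(T)) = 0.22327870
d2 = d1 - sigma*sqrt(T) = -0.41311740
exp(-rT) = 0.91943126
N(d1) = 0.58834070; N(d2) = 0.33976030
C = S_0' * N(d1) - K * exp(-rT) * N(d2) = 0.90881280 * 0.58834070 - 1.0500 * 0.91943126 * 0.33976030 = 0.2067

Answer: Price = 0.2067


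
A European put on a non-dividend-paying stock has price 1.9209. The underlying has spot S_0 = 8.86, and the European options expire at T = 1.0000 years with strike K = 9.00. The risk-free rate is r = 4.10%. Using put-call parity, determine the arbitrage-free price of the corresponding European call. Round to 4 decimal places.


Put-call parity: C - P = S_0 * exp(-qT) - K * exp(-rT).
S_0 * exp(-qT) = 8.8600 * 1.00000000 = 8.86000000
K * exp(-rT) = 9.0000 * 0.95982913 = 8.63846217
C = P + S*exp(-qT) - K*exp(-rT)
C = 1.9209 + 8.86000000 - 8.63846217 = 2.1424

Answer: Call price = 2.1424


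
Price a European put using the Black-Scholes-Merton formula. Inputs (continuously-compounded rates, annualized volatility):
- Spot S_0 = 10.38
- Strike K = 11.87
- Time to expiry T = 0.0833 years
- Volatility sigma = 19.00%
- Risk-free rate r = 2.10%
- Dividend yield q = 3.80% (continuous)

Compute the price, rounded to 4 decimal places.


d1 = (ln(S/K) + (r - q + 0.5*sigma^2) * T) / (sigma * sqrt(T)) = -2.44442841
d2 = d1 - sigma * sqrt(T) = -2.49926572
exp(-rT) = 0.99825223; exp(-qT) = 0.99683960
P = K * exp(-rT) * N(-d2) - S_0 * exp(-qT) * N(-d1)
N(-d1) = 0.99274591; N(-d2) = 0.99377745
P = 11.8700 * 0.99825223 * 0.99377745 - 10.3800 * 0.99683960 * 0.99274591 = 1.5034

Answer: Price = 1.5034


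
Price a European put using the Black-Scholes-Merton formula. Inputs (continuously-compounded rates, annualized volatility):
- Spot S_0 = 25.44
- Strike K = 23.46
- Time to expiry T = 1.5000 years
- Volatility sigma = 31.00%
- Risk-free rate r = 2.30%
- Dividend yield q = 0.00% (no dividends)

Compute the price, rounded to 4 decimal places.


Answer: Price = 2.3977

Derivation:
d1 = (ln(S/K) + (r - q + 0.5*sigma^2) * T) / (sigma * sqrt(T)) = 0.49411448
d2 = d1 - sigma * sqrt(T) = 0.11444357
exp(-rT) = 0.96608834; exp(-qT) = 1.00000000
P = K * exp(-rT) * N(-d2) - S_0 * exp(-qT) * N(-d1)
N(-d1) = 0.31061267; N(-d2) = 0.45444309
P = 23.4600 * 0.96608834 * 0.45444309 - 25.4400 * 1.00000000 * 0.31061267 = 2.3977


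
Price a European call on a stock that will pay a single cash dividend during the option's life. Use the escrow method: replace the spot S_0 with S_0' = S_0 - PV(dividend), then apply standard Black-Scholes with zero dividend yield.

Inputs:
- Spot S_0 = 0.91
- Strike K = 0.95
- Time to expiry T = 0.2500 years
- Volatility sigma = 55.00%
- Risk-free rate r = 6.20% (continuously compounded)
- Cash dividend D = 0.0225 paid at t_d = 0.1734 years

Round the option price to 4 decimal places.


Answer: Price = 0.0777

Derivation:
PV(D) = D * exp(-r * t_d) = 0.0225 * 0.98930678 = 0.02225940
S_0' = S_0 - PV(D) = 0.9100 - 0.02225940 = 0.88774060
d1 = (ln(S_0'/K) + (r + sigma^2/2)*T) / (sigma*sqrt(T)) = -0.05261783
d2 = d1 - sigma*sqrt(T) = -0.32761783
exp(-rT) = 0.98461951
N(d1) = 0.47901820; N(d2) = 0.37160032
C = S_0' * N(d1) - K * exp(-rT) * N(d2) = 0.88774060 * 0.47901820 - 0.9500 * 0.98461951 * 0.37160032 = 0.0777


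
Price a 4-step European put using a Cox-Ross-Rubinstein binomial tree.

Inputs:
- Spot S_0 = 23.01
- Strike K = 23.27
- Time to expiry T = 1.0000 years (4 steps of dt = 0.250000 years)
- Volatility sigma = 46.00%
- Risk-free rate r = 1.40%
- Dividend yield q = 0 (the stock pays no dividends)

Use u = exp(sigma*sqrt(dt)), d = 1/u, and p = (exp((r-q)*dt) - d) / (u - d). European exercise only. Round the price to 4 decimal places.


dt = T/N = 0.250000
u = exp(sigma*sqrt(dt)) = 1.258600; d = 1/u = 0.794534
p = (exp((r-q)*dt) - d) / (u - d) = 0.450307
Discount per step: exp(-r*dt) = 0.996506
Stock lattice S(k, i) with i counting down-moves:
  k=0: S(0,0) = 23.0100
  k=1: S(1,0) = 28.9604; S(1,1) = 18.2822
  k=2: S(2,0) = 36.4495; S(2,1) = 23.0100; S(2,2) = 14.5258
  k=3: S(3,0) = 45.8754; S(3,1) = 28.9604; S(3,2) = 18.2822; S(3,3) = 11.5413
  k=4: S(4,0) = 57.7388; S(4,1) = 36.4495; S(4,2) = 23.0100; S(4,3) = 14.5258; S(4,4) = 9.1699
Terminal payoffs V(N, i) = max(K - S_T, 0):
  V(4,0) = 0.000000; V(4,1) = 0.000000; V(4,2) = 0.260000; V(4,3) = 8.744163; V(4,4) = 14.100077
Backward induction: V(k, i) = exp(-r*dt) * [p * V(k+1, i) + (1-p) * V(k+1, i+1)].
  V(3,0) = exp(-r*dt) * [p*0.000000 + (1-p)*0.000000] = 0.000000
  V(3,1) = exp(-r*dt) * [p*0.000000 + (1-p)*0.260000] = 0.142421
  V(3,2) = exp(-r*dt) * [p*0.260000 + (1-p)*8.744163] = 4.906479
  V(3,3) = exp(-r*dt) * [p*8.744163 + (1-p)*14.100077] = 11.647432
  V(2,0) = exp(-r*dt) * [p*0.000000 + (1-p)*0.142421] = 0.078014
  V(2,1) = exp(-r*dt) * [p*0.142421 + (1-p)*4.906479] = 2.751541
  V(2,2) = exp(-r*dt) * [p*4.906479 + (1-p)*11.647432] = 8.581842
  V(1,0) = exp(-r*dt) * [p*0.078014 + (1-p)*2.751541] = 1.542225
  V(1,1) = exp(-r*dt) * [p*2.751541 + (1-p)*8.581842] = 5.935604
  V(0,0) = exp(-r*dt) * [p*1.542225 + (1-p)*5.935604] = 3.943407

Answer: Price = V(0,0) = 3.9434


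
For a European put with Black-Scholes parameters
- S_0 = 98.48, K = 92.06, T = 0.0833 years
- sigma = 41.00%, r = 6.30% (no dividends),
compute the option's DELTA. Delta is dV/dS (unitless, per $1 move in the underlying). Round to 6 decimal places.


Answer: Delta = -0.250409

Derivation:
d1 = 0.6732029104; d2 = 0.5548697789
phi(d1) = 0.3180522465; exp(-qT) = 1.0000000000; exp(-rT) = 0.9947658462
N(-d1) = 0.2504091050
Delta = -exp(-qT) * N(-d1) = -1.0000000000 * 0.2504091050 = -0.250409


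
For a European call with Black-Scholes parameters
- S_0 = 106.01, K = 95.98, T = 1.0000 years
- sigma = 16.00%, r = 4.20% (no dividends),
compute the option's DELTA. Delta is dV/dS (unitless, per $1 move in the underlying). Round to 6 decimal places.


Answer: Delta = 0.832404

Derivation:
d1 = 0.9637099553; d2 = 0.8037099553
phi(d1) = 0.2507479639; exp(-qT) = 1.0000000000; exp(-rT) = 0.9588697806
N(d1) = 0.8324043191
Delta = exp(-qT) * N(d1) = 1.0000000000 * 0.8324043191 = 0.832404


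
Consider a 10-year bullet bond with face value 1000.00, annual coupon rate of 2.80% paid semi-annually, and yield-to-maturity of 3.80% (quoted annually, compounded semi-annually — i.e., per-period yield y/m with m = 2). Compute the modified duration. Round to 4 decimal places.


Answer: Modified duration = 8.5619

Derivation:
Coupon per period c = face * coupon_rate / m = 14.000000
Periods per year m = 2; per-period yield y/m = 0.019000
Number of cashflows N = 20
Cashflows (t years, CF_t, discount factor 1/(1+y/m)^(m*t), PV):
  t = 0.5000: CF_t = 14.000000, DF = 0.981354, PV = 13.738960
  t = 1.0000: CF_t = 14.000000, DF = 0.963056, PV = 13.482787
  t = 1.5000: CF_t = 14.000000, DF = 0.945099, PV = 13.231390
  t = 2.0000: CF_t = 14.000000, DF = 0.927477, PV = 12.984681
  t = 2.5000: CF_t = 14.000000, DF = 0.910184, PV = 12.742573
  t = 3.0000: CF_t = 14.000000, DF = 0.893213, PV = 12.504978
  t = 3.5000: CF_t = 14.000000, DF = 0.876558, PV = 12.271814
  t = 4.0000: CF_t = 14.000000, DF = 0.860214, PV = 12.042997
  t = 4.5000: CF_t = 14.000000, DF = 0.844175, PV = 11.818446
  t = 5.0000: CF_t = 14.000000, DF = 0.828434, PV = 11.598083
  t = 5.5000: CF_t = 14.000000, DF = 0.812988, PV = 11.381828
  t = 6.0000: CF_t = 14.000000, DF = 0.797829, PV = 11.169605
  t = 6.5000: CF_t = 14.000000, DF = 0.782953, PV = 10.961340
  t = 7.0000: CF_t = 14.000000, DF = 0.768354, PV = 10.756958
  t = 7.5000: CF_t = 14.000000, DF = 0.754028, PV = 10.556386
  t = 8.0000: CF_t = 14.000000, DF = 0.739968, PV = 10.359555
  t = 8.5000: CF_t = 14.000000, DF = 0.726171, PV = 10.166393
  t = 9.0000: CF_t = 14.000000, DF = 0.712631, PV = 9.976833
  t = 9.5000: CF_t = 14.000000, DF = 0.699343, PV = 9.790808
  t = 10.0000: CF_t = 1014.000000, DF = 0.686304, PV = 695.911919
Price P = sum_t PV_t = 917.448334
First compute Macaulay numerator sum_t t * PV_t:
  t * PV_t at t = 0.5000: 6.869480
  t * PV_t at t = 1.0000: 13.482787
  t * PV_t at t = 1.5000: 19.847086
  t * PV_t at t = 2.0000: 25.969363
  t * PV_t at t = 2.5000: 31.856431
  t * PV_t at t = 3.0000: 37.514934
  t * PV_t at t = 3.5000: 42.951347
  t * PV_t at t = 4.0000: 48.171986
  t * PV_t at t = 4.5000: 53.183008
  t * PV_t at t = 5.0000: 57.990413
  t * PV_t at t = 5.5000: 62.600053
  t * PV_t at t = 6.0000: 67.017632
  t * PV_t at t = 6.5000: 71.248709
  t * PV_t at t = 7.0000: 75.298704
  t * PV_t at t = 7.5000: 79.172897
  t * PV_t at t = 8.0000: 82.876438
  t * PV_t at t = 8.5000: 86.414343
  t * PV_t at t = 9.0000: 89.791501
  t * PV_t at t = 9.5000: 93.012677
  t * PV_t at t = 10.0000: 6959.119191
Macaulay duration D = 8004.388981 / 917.448334 = 8.724621
Modified duration = D / (1 + y/m) = 8.724621 / (1 + 0.019000) = 8.561944


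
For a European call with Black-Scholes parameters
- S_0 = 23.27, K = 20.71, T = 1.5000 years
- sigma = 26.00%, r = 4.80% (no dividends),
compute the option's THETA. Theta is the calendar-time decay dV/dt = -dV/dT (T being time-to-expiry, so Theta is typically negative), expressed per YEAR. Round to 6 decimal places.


d1 = 0.7513285404; d2 = 0.4328948738
phi(d1) = 0.3008372612; exp(-qT) = 1.0000000000; exp(-rT) = 0.9305308958
Theta = -S*exp(-qT)*phi(d1)*sigma/(2*sqrt(T)) - r*K*exp(-rT)*N(d2) + q*S*exp(-qT)*N(d1)
N(d1) = 0.7737725215; N(d2) = 0.6674544279; sqrt(T) = 1.2247448714
Term 1 = -23.2700 * 1.0000000000 * 0.3008372612 * 0.2600 / (2 * 1.2247448714) = -0.7430631637
Term 2 = -0.0480 * 20.7100 * 0.9305308958 * 0.6674544279 = -0.6174101319
Term 3 = 0 (no dividend yield, q = 0)
Theta = -0.7430631637 + (-0.6174101319) + (0.0000000000) = -1.360473

Answer: Theta = -1.360473


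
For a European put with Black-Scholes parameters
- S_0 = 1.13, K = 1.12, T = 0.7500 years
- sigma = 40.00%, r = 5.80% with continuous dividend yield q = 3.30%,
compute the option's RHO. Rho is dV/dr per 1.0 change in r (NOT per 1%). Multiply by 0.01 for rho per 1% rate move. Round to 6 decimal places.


Answer: Rho = -0.432051

Derivation:
d1 = 0.2529918494; d2 = -0.0934183121
phi(d1) = 0.3863772825; exp(-qT) = 0.9755537700; exp(-rT) = 0.9574325541
N(-d2) = 0.5372143784
Rho = -K*T*exp(-rT)*N(-d2) = -1.1200 * 0.7500 * 0.9574325541 * 0.5372143784 = -0.432051


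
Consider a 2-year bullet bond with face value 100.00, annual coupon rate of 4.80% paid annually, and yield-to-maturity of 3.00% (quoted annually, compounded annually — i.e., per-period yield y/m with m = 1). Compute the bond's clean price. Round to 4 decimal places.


Coupon per period c = face * coupon_rate / m = 4.800000
Periods per year m = 1; per-period yield y/m = 0.030000
Number of cashflows N = 2
Cashflows (t years, CF_t, discount factor 1/(1+y/m)^(m*t), PV):
  t = 1.0000: CF_t = 4.800000, DF = 0.970874, PV = 4.660194
  t = 2.0000: CF_t = 104.800000, DF = 0.942596, PV = 98.784051
Price P = sum_t PV_t = 103.444245

Answer: Price = 103.4442


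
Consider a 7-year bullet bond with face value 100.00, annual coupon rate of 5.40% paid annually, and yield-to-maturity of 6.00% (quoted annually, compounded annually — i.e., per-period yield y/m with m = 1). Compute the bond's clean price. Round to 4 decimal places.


Coupon per period c = face * coupon_rate / m = 5.400000
Periods per year m = 1; per-period yield y/m = 0.060000
Number of cashflows N = 7
Cashflows (t years, CF_t, discount factor 1/(1+y/m)^(m*t), PV):
  t = 1.0000: CF_t = 5.400000, DF = 0.943396, PV = 5.094340
  t = 2.0000: CF_t = 5.400000, DF = 0.889996, PV = 4.805981
  t = 3.0000: CF_t = 5.400000, DF = 0.839619, PV = 4.533944
  t = 4.0000: CF_t = 5.400000, DF = 0.792094, PV = 4.277306
  t = 5.0000: CF_t = 5.400000, DF = 0.747258, PV = 4.035194
  t = 6.0000: CF_t = 5.400000, DF = 0.704961, PV = 3.806787
  t = 7.0000: CF_t = 105.400000, DF = 0.665057, PV = 70.097020
Price P = sum_t PV_t = 96.650571

Answer: Price = 96.6506


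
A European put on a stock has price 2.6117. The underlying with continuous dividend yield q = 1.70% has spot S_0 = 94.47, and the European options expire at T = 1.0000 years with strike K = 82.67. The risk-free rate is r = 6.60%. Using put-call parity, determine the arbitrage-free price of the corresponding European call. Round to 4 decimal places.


Put-call parity: C - P = S_0 * exp(-qT) - K * exp(-rT).
S_0 * exp(-qT) = 94.4700 * 0.98314368 = 92.87758389
K * exp(-rT) = 82.6700 * 0.93613086 = 77.38993855
C = P + S*exp(-qT) - K*exp(-rT)
C = 2.6117 + 92.87758389 - 77.38993855 = 18.0993

Answer: Call price = 18.0993


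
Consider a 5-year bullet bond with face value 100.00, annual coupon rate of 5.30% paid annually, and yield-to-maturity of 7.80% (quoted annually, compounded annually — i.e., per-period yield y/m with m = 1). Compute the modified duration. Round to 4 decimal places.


Coupon per period c = face * coupon_rate / m = 5.300000
Periods per year m = 1; per-period yield y/m = 0.078000
Number of cashflows N = 5
Cashflows (t years, CF_t, discount factor 1/(1+y/m)^(m*t), PV):
  t = 1.0000: CF_t = 5.300000, DF = 0.927644, PV = 4.916512
  t = 2.0000: CF_t = 5.300000, DF = 0.860523, PV = 4.560772
  t = 3.0000: CF_t = 5.300000, DF = 0.798259, PV = 4.230772
  t = 4.0000: CF_t = 5.300000, DF = 0.740500, PV = 3.924649
  t = 5.0000: CF_t = 105.300000, DF = 0.686920, PV = 72.332682
Price P = sum_t PV_t = 89.965386
First compute Macaulay numerator sum_t t * PV_t:
  t * PV_t at t = 1.0000: 4.916512
  t * PV_t at t = 2.0000: 9.121544
  t * PV_t at t = 3.0000: 12.692315
  t * PV_t at t = 4.0000: 15.698596
  t * PV_t at t = 5.0000: 361.663409
Macaulay duration D = 404.092376 / 89.965386 = 4.491643
Modified duration = D / (1 + y/m) = 4.491643 / (1 + 0.078000) = 4.166644

Answer: Modified duration = 4.1666


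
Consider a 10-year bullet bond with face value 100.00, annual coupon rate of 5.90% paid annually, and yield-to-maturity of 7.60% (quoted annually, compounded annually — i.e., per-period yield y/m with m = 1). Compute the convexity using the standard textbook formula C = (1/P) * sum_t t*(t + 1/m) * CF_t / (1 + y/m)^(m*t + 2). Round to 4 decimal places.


Answer: Convexity = 66.2319

Derivation:
Coupon per period c = face * coupon_rate / m = 5.900000
Periods per year m = 1; per-period yield y/m = 0.076000
Number of cashflows N = 10
Cashflows (t years, CF_t, discount factor 1/(1+y/m)^(m*t), PV):
  t = 1.0000: CF_t = 5.900000, DF = 0.929368, PV = 5.483271
  t = 2.0000: CF_t = 5.900000, DF = 0.863725, PV = 5.095977
  t = 3.0000: CF_t = 5.900000, DF = 0.802718, PV = 4.736038
  t = 4.0000: CF_t = 5.900000, DF = 0.746021, PV = 4.401523
  t = 5.0000: CF_t = 5.900000, DF = 0.693328, PV = 4.090634
  t = 6.0000: CF_t = 5.900000, DF = 0.644357, PV = 3.801705
  t = 7.0000: CF_t = 5.900000, DF = 0.598845, PV = 3.533183
  t = 8.0000: CF_t = 5.900000, DF = 0.556547, PV = 3.283627
  t = 9.0000: CF_t = 5.900000, DF = 0.517237, PV = 3.051698
  t = 10.0000: CF_t = 105.900000, DF = 0.480704, PV = 50.906501
Price P = sum_t PV_t = 88.384157
Convexity numerator sum_t t*(t + 1/m) * CF_t / (1+y/m)^(m*t + 2):
  t = 1.0000: term = 9.472076
  t = 2.0000: term = 26.409135
  t = 3.0000: term = 49.087612
  t = 4.0000: term = 76.034095
  t = 5.0000: term = 105.995485
  t = 6.0000: term = 137.912341
  t = 7.0000: term = 170.895095
  t = 8.0000: term = 204.202848
  t = 9.0000: term = 237.224498
  t = 10.0000: term = 4836.613562
Convexity = (1/P) * sum = 5853.846747 / 88.384157 = 66.231856


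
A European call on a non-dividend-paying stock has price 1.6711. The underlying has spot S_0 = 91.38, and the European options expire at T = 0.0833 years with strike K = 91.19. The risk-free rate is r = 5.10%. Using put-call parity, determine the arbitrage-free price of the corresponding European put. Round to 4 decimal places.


Answer: Put price = 1.0945

Derivation:
Put-call parity: C - P = S_0 * exp(-qT) - K * exp(-rT).
S_0 * exp(-qT) = 91.3800 * 1.00000000 = 91.38000000
K * exp(-rT) = 91.1900 * 0.99576071 = 90.80341926
P = C - S*exp(-qT) + K*exp(-rT)
P = 1.6711 - 91.38000000 + 90.80341926 = 1.0945


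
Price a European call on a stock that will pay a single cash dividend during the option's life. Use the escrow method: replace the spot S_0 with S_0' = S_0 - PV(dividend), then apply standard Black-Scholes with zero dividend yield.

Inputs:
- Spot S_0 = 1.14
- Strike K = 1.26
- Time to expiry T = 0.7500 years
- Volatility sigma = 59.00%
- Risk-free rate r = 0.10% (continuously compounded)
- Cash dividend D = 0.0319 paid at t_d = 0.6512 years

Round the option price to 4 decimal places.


PV(D) = D * exp(-r * t_d) = 0.0319 * 0.99934901 = 0.03187923
S_0' = S_0 - PV(D) = 1.1400 - 0.03187923 = 1.10812077
d1 = (ln(S_0'/K) + (r + sigma^2/2)*T) / (sigma*sqrt(T)) = 0.00556087
d2 = d1 - sigma*sqrt(T) = -0.50539411
exp(-rT) = 0.99925028
N(d1) = 0.50221846; N(d2) = 0.30664103
C = S_0' * N(d1) - K * exp(-rT) * N(d2) = 1.10812077 * 0.50221846 - 1.2600 * 0.99925028 * 0.30664103 = 0.1704

Answer: Price = 0.1704


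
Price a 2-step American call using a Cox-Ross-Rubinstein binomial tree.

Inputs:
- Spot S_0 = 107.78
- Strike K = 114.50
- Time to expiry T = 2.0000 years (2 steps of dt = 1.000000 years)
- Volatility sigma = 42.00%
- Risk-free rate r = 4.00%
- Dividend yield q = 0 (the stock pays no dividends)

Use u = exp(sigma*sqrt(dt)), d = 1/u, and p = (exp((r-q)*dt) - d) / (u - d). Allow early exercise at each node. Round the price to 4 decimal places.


dt = T/N = 1.000000
u = exp(sigma*sqrt(dt)) = 1.521962; d = 1/u = 0.657047
p = (exp((r-q)*dt) - d) / (u - d) = 0.443701
Discount per step: exp(-r*dt) = 0.960789
Stock lattice S(k, i) with i counting down-moves:
  k=0: S(0,0) = 107.7800
  k=1: S(1,0) = 164.0370; S(1,1) = 70.8165
  k=2: S(2,0) = 249.6580; S(2,1) = 107.7800; S(2,2) = 46.5298
Terminal payoffs V(N, i) = max(S_T - K, 0):
  V(2,0) = 135.158033; V(2,1) = 0.000000; V(2,2) = 0.000000
Backward induction: V(k, i) = exp(-r*dt) * [p * V(k+1, i) + (1-p) * V(k+1, i+1)]; then take max(V_cont, immediate exercise) for American.
  V(1,0) = exp(-r*dt) * [p*135.158033 + (1-p)*0.000000] = 57.618370; exercise = 49.537016; V(1,0) = max -> 57.618370
  V(1,1) = exp(-r*dt) * [p*0.000000 + (1-p)*0.000000] = 0.000000; exercise = 0.000000; V(1,1) = max -> 0.000000
  V(0,0) = exp(-r*dt) * [p*57.618370 + (1-p)*0.000000] = 24.562924; exercise = 0.000000; V(0,0) = max -> 24.562924

Answer: Price = V(0,0) = 24.5629


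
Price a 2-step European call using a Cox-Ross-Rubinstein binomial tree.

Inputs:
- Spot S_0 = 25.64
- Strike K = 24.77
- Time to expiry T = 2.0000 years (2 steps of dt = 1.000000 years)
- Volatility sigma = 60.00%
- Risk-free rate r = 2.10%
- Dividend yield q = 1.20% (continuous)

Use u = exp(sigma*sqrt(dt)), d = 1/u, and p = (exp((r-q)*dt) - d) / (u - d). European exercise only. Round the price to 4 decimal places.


dt = T/N = 1.000000
u = exp(sigma*sqrt(dt)) = 1.822119; d = 1/u = 0.548812
p = (exp((r-q)*dt) - d) / (u - d) = 0.361444
Discount per step: exp(-r*dt) = 0.979219
Stock lattice S(k, i) with i counting down-moves:
  k=0: S(0,0) = 25.6400
  k=1: S(1,0) = 46.7191; S(1,1) = 14.0715
  k=2: S(2,0) = 85.1278; S(2,1) = 25.6400; S(2,2) = 7.7226
Terminal payoffs V(N, i) = max(S_T - K, 0):
  V(2,0) = 60.357798; V(2,1) = 0.870000; V(2,2) = 0.000000
Backward induction: V(k, i) = exp(-r*dt) * [p * V(k+1, i) + (1-p) * V(k+1, i+1)].
  V(1,0) = exp(-r*dt) * [p*60.357798 + (1-p)*0.870000] = 21.906593
  V(1,1) = exp(-r*dt) * [p*0.870000 + (1-p)*0.000000] = 0.307921
  V(0,0) = exp(-r*dt) * [p*21.906593 + (1-p)*0.307921] = 7.945997

Answer: Price = V(0,0) = 7.9460


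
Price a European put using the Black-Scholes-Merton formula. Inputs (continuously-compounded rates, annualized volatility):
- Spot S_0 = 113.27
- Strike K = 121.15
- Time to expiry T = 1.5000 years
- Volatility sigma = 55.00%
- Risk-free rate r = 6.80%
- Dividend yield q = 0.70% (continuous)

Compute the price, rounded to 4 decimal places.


d1 = (ln(S/K) + (r - q + 0.5*sigma^2) * T) / (sigma * sqrt(T)) = 0.37279735
d2 = d1 - sigma * sqrt(T) = -0.30081233
exp(-rT) = 0.90302955; exp(-qT) = 0.98955493
P = K * exp(-rT) * N(-d2) - S_0 * exp(-qT) * N(-d1)
N(-d1) = 0.35464964; N(-d2) = 0.61822120
P = 121.1500 * 0.90302955 * 0.61822120 - 113.2700 * 0.98955493 * 0.35464964 = 27.8831

Answer: Price = 27.8831
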